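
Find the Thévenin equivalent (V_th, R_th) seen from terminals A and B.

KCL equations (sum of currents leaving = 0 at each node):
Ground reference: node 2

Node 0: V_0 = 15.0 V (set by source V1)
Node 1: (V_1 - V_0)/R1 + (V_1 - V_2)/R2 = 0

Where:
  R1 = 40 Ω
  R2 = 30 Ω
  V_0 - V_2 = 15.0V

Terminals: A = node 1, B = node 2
Step 1 — V_th is the open-circuit voltage V_A - V_B (nothing connected across the terminals).
Nodal analysis, taking node 2 as the 0 V reference.
Source V1 fixes V_0 = 15 V.
KCL at each unknown node (sum of currents leaving = 0; resistances in Ω):
  Node 1: (V_1 - 15)/40 + (V_1 - 0)/30 = 0
Collecting terms: 0.05833 × V_1 = 0.375  =>  V_1 = 6.429 V
V_th = V_1 - V_2 = 6.429 - 0 = 6.429 V
Step 2 — R_th: zero the source — replace V1 by a short circuit (node 2 merges into node 0) — and find the resistance seen between A (node 1) and B (node 0).
Reduce the network between node 1 (A) and node 0 (B) by series/parallel combination:
  Rp1 = R1 ‖ R2 (parallel, both between nodes 0 and 1) = 1/(1/40 + 1/30) = 17.14 Ω
R_th = 17.14 Ω

Final answer: V_th = 6.429 V, R_th = 17.14 Ω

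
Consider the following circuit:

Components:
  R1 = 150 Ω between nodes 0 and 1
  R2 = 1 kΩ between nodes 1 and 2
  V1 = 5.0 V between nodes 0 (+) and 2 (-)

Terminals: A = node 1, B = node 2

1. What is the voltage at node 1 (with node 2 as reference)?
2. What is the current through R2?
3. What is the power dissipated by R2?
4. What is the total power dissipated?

Nodal analysis, taking node 2 as the 0 V reference.
Source V1 fixes V_0 = 5 V.
KCL at each unknown node (sum of currents leaving = 0; resistances in Ω):
  Node 1: (V_1 - 5)/150 + (V_1 - 0)/1000 = 0
Collecting terms: 0.007667 × V_1 = 0.03333  =>  V_1 = 4.348 V
Part 1:
  Read off the nodal solution: V_1 = 4.348 V
Part 2:
  I_R2 = (V_1 - V_2)/R2 = (4.348 - 0)/1000 = 0.004348 A
  Magnitude: I_R2 = 0.004348 A
Part 3:
  I_R2 = (V_1 - V_2)/R2 = (4.348 - 0)/1000 = 0.004348 A
  P_R2 = I_R2² × R2 = (0.004348)² × 1000 = 0.0189 W
Part 4:
  Power in each resistor, P = (ΔV)²/R:
    P_R1 = (5 - 4.348)²/150 = 0.002836 W
    P_R2 = (4.348 - 0)²/1000 = 0.0189 W
  P_total = P_R1 + P_R2 = 0.02174 W

Final answers:
1. V_1 = 4.348 V
2. I_R2 = 0.004348 A
3. P_R2 = 0.0189 W
4. P_total = 0.02174 W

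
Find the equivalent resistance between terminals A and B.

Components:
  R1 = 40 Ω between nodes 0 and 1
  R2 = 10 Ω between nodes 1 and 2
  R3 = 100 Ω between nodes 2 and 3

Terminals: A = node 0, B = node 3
Reduce the network between node 0 (A) and node 3 (B) by series/parallel combination:
  Rs1 = R1 + R2 (series, joined only at node 1) = 40 + 10 = 50 Ω
  Rs2 = R3 + Rs1 (series, joined only at node 2) = 100 + 50 = 150 Ω
R_eq = 150 Ω

Final answer: 150 Ω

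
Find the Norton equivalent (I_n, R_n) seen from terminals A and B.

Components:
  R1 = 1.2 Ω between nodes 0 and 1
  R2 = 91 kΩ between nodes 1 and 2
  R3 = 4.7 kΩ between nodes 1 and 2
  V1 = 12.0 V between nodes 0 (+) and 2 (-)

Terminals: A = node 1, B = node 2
Find the Thévenin equivalent first; then I_n = V_th/R_th and R_n = R_th.
Step 1 — V_th is the open-circuit voltage V_A - V_B (nothing connected across the terminals).
Nodal analysis, taking node 2 as the 0 V reference.
Source V1 fixes V_0 = 12 V.
KCL at each unknown node (sum of currents leaving = 0; resistances in Ω):
  Node 1: (V_1 - 12)/1.2 + (V_1 - 0)/91000 + (V_1 - 0)/4700 = 0
Collecting terms: 0.8336 × V_1 = 10  =>  V_1 = 12 V
V_th = V_1 - V_2 = 12 - 0 = 12 V
Step 2 — R_th: zero the source — replace V1 by a short circuit (node 2 merges into node 0) — and find the resistance seen between A (node 1) and B (node 0).
Reduce the network between node 1 (A) and node 0 (B) by series/parallel combination:
  Rp1 = R1 ‖ R2 ‖ R3 (parallel, all between nodes 0 and 1) = 1/(1/1.2 + 1/91000 + 1/4700) = 1.2 Ω
R_th = 1.2 Ω
I_n = V_th/R_th = 12/1.2 = 10 A, and R_n = R_th = 1.2 Ω

Final answer: I_n = 10 A, R_n = 1.2 Ω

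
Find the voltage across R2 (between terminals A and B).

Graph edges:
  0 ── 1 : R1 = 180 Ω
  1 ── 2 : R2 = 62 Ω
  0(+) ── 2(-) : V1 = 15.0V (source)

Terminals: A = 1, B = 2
R1 and R2 are in series across V1 (node 0 → node 1 → node 2), and the output A–B is taken across R2, so this is a voltage divider.
Series current: I = V1/(R1 + R2) = 15/(180 + 62) = 15/242 = 0.06198 A
V_R2 = I × R2 = V1 × R2/(R1 + R2) = 15 × 62/242 = 3.843 V

Final answer: 3.843 V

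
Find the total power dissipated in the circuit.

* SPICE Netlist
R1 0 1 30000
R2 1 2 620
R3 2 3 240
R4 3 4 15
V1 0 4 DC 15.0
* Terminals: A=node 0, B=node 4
Nodal analysis, taking node 4 as the 0 V reference.
Source V1 fixes V_0 = 15 V.
KCL at each unknown node (sum of currents leaving = 0; resistances in Ω):
  Node 1: (V_1 - 15)/30000 + (V_1 - V_2)/620 = 0
  Node 2: (V_2 - V_1)/620 + (V_2 - V_3)/240 = 0
  Node 3: (V_3 - V_2)/240 + (V_3 - 0)/15 = 0
Collecting terms (coefficients in siemens):
  0.001646·V_1 - 0.001613·V_2 = 0.0005
  0.00578·V_2 - 0.001613·V_1 - 0.004167·V_3 = 0
  0.07083·V_3 - 0.004167·V_2 = 0
Solving these 3 simultaneous equations (Gaussian elimination) gives:
  V_1 = 0.4251 V, V_2 = 0.1239 V, V_3 = 0.007287 V
Power in each resistor, P = (ΔV)²/R:
  P_R1 = (15 - 0.4251)²/30000 = 0.007081 W
  P_R2 = (0.4251 - 0.1239)²/620 = 0.0001463 W
  P_R3 = (0.1239 - 0.007287)²/240 = 0.00005665 W
  P_R4 = (0.007287 - 0)²/15 = 0.00000354 W
P_total = P_R1 + P_R2 + P_R3 + P_R4 = 0.007287 W

Final answer: 0.007287 W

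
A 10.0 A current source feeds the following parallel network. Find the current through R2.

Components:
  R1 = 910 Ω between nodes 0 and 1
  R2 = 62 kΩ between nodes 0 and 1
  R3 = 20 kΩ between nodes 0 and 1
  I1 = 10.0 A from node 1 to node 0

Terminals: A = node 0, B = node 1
All resistors sit directly between nodes 0 and 1, so they are in parallel and share one voltage V; the full source current 10 A splits among them.
1/R_par = 1/910 + 1/62000 + 1/20000 = 0.001165 S  =>  R_par = 858.3 Ω
V = I × R_par = 10 × 858.3 = 8583 V
I_R2 = V/R2 = 8583/62000 = 0.1384 A

Final answer: 0.1384 A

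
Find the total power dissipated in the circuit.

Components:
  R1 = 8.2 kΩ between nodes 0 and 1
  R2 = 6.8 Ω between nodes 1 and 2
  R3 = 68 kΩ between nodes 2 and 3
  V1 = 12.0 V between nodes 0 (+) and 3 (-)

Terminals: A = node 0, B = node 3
Nodal analysis, taking node 3 as the 0 V reference.
Source V1 fixes V_0 = 12 V.
KCL at each unknown node (sum of currents leaving = 0; resistances in Ω):
  Node 1: (V_1 - 12)/8200 + (V_1 - V_2)/6.8 = 0
  Node 2: (V_2 - V_1)/6.8 + (V_2 - 0)/68000 = 0
Collecting terms (coefficients in siemens):
  0.1472·V_1 - 0.1471·V_2 = 0.001463
  0.1471·V_2 - 0.1471·V_1 = 0
Determinant D = (0.1472)(0.1471) - (-0.1471)(-0.1471) = 0.0000201
V_1 = [(0.001463)(0.1471) - (-0.1471)(0)]/D = 10.71 V
V_2 = [(0.1472)(0) - (0.001463)(-0.1471)]/D = 10.71 V
Power in each resistor, P = (ΔV)²/R:
  P_R1 = (12 - 10.71)²/8200 = 0.0002033 W
  P_R2 = (10.71 - 10.71)²/6.8 = 0.0000001686 W
  P_R3 = (10.71 - 0)²/68000 = 0.001686 W
P_total = P_R1 + P_R2 + P_R3 = 0.00189 W

Final answer: 0.00189 W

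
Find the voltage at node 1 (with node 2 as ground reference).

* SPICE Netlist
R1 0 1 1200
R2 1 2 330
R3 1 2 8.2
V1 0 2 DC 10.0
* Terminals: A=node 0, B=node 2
Nodal analysis, taking node 2 as the 0 V reference.
Source V1 fixes V_0 = 10 V.
KCL at each unknown node (sum of currents leaving = 0; resistances in Ω):
  Node 1: (V_1 - 10)/1200 + (V_1 - 0)/330 + (V_1 - 0)/8.2 = 0
Collecting terms: 0.1258 × V_1 = 0.008333  =>  V_1 = 0.06623 V
The requested potential is V_1 = 0.06623 V.

Final answer: V_1 = 0.06623 V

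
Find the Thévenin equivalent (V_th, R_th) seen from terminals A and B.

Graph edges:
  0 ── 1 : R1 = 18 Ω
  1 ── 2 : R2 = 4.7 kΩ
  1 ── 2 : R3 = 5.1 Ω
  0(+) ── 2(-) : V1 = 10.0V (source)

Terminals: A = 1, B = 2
Step 1 — V_th is the open-circuit voltage V_A - V_B (nothing connected across the terminals).
Nodal analysis, taking node 2 as the 0 V reference.
Source V1 fixes V_0 = 10 V.
KCL at each unknown node (sum of currents leaving = 0; resistances in Ω):
  Node 1: (V_1 - 10)/18 + (V_1 - 0)/4700 + (V_1 - 0)/5.1 = 0
Collecting terms: 0.2518 × V_1 = 0.5556  =>  V_1 = 2.206 V
V_th = V_1 - V_2 = 2.206 - 0 = 2.206 V
Step 2 — R_th: zero the source — replace V1 by a short circuit (node 2 merges into node 0) — and find the resistance seen between A (node 1) and B (node 0).
Reduce the network between node 1 (A) and node 0 (B) by series/parallel combination:
  Rp1 = R1 ‖ R2 ‖ R3 (parallel, all between nodes 0 and 1) = 1/(1/18 + 1/4700 + 1/5.1) = 3.971 Ω
R_th = 3.971 Ω

Final answer: V_th = 2.206 V, R_th = 3.971 Ω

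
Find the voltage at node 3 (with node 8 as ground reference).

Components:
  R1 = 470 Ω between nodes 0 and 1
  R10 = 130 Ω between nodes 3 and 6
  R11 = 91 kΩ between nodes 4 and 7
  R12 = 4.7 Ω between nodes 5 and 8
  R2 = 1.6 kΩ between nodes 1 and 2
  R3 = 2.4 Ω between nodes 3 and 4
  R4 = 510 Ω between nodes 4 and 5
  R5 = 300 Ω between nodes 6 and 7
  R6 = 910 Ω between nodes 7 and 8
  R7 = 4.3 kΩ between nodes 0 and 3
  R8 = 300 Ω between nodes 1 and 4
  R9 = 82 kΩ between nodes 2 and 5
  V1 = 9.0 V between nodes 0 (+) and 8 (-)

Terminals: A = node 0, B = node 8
Nodal analysis, taking node 8 as the 0 V reference.
Source V1 fixes V_0 = 9 V.
KCL at each unknown node (sum of currents leaving = 0; resistances in Ω):
  Node 1: (V_1 - 9)/470 + (V_1 - V_2)/1600 + (V_1 - V_4)/300 = 0
  Node 2: (V_2 - V_1)/1600 + (V_2 - V_5)/82000 = 0
  Node 3: (V_3 - V_4)/2.4 + (V_3 - 9)/4300 + (V_3 - V_6)/130 = 0
  Node 4: (V_4 - V_3)/2.4 + (V_4 - V_5)/510 + (V_4 - V_1)/300 + (V_4 - V_7)/91000 = 0
  Node 5: (V_5 - V_4)/510 + (V_5 - V_2)/82000 + (V_5 - 0)/4.7 = 0
  Node 6: (V_6 - V_7)/300 + (V_6 - V_3)/130 = 0
  Node 7: (V_7 - V_6)/300 + (V_7 - 0)/910 + (V_7 - V_4)/91000 = 0
Collecting terms (coefficients in siemens):
  0.006086·V_1 - 0.000625·V_2 - 0.003333·V_4 = 0.01915
  0.0006372·V_2 - 0.000625·V_1 - 0.0000122·V_5 = 0
  0.4246·V_3 - 0.4167·V_4 - 0.007692·V_6 = 0.002093
  0.422·V_4 - 0.003333·V_1 - 0.4167·V_3 - 0.001961·V_5 - 0.00001099·V_7 = 0
  0.2147·V_5 - 0.0000122·V_2 - 0.001961·V_4 = 0
  0.01103·V_6 - 0.007692·V_3 - 0.003333·V_7 = 0
  0.004443·V_7 - 0.00001099·V_4 - 0.003333·V_6 = 0
Solving these 7 simultaneous equations (Gaussian elimination) gives:
  V_1 = 5.482 V, V_2 = 5.378 V, V_3 = 3.253 V, V_4 = 3.256 V
  V_5 = 0.03003 V, V_6 = 2.939 V, V_7 = 2.213 V
The requested potential is V_3 = 3.253 V.

Final answer: V_3 = 3.253 V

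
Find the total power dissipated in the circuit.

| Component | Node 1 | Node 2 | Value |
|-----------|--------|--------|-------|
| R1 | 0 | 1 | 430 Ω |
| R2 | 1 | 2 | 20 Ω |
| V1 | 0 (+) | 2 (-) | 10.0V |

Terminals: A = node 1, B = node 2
Nodal analysis, taking node 2 as the 0 V reference.
Source V1 fixes V_0 = 10 V.
KCL at each unknown node (sum of currents leaving = 0; resistances in Ω):
  Node 1: (V_1 - 10)/430 + (V_1 - 0)/20 = 0
Collecting terms: 0.05233 × V_1 = 0.02326  =>  V_1 = 0.4444 V
Power in each resistor, P = (ΔV)²/R:
  P_R1 = (10 - 0.4444)²/430 = 0.2123 W
  P_R2 = (0.4444 - 0)²/20 = 0.009877 W
P_total = P_R1 + P_R2 = 0.2222 W

Final answer: 0.2222 W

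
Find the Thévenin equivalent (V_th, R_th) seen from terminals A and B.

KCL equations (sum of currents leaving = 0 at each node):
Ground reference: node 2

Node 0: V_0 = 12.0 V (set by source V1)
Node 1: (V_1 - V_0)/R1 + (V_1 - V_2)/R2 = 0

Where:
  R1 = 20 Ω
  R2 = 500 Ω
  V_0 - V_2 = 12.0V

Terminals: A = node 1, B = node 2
Step 1 — V_th is the open-circuit voltage V_A - V_B (nothing connected across the terminals).
Nodal analysis, taking node 2 as the 0 V reference.
Source V1 fixes V_0 = 12 V.
KCL at each unknown node (sum of currents leaving = 0; resistances in Ω):
  Node 1: (V_1 - 12)/20 + (V_1 - 0)/500 = 0
Collecting terms: 0.052 × V_1 = 0.6  =>  V_1 = 11.54 V
V_th = V_1 - V_2 = 11.54 - 0 = 11.54 V
Step 2 — R_th: zero the source — replace V1 by a short circuit (node 2 merges into node 0) — and find the resistance seen between A (node 1) and B (node 0).
Reduce the network between node 1 (A) and node 0 (B) by series/parallel combination:
  Rp1 = R1 ‖ R2 (parallel, both between nodes 0 and 1) = 1/(1/20 + 1/500) = 19.23 Ω
R_th = 19.23 Ω

Final answer: V_th = 11.54 V, R_th = 19.23 Ω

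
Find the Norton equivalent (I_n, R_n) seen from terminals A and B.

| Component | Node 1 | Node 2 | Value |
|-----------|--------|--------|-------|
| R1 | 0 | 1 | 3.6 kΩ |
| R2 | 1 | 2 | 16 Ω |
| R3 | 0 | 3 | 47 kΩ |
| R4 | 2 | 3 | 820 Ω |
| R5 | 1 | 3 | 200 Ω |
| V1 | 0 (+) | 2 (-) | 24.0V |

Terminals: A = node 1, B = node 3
Find the Thévenin equivalent first; then I_n = V_th/R_th and R_n = R_th.
Step 1 — V_th is the open-circuit voltage V_A - V_B (nothing connected across the terminals).
Nodal analysis, taking node 2 as the 0 V reference.
Source V1 fixes V_0 = 24 V.
KCL at each unknown node (sum of currents leaving = 0; resistances in Ω):
  Node 1: (V_1 - 24)/3600 + (V_1 - 0)/16 + (V_1 - V_3)/200 = 0
  Node 3: (V_3 - 24)/47000 + (V_3 - 0)/820 + (V_3 - V_1)/200 = 0
Collecting terms (coefficients in siemens):
  0.06778·V_1 - 0.005·V_3 = 0.006667
  0.006241·V_3 - 0.005·V_1 = 0.0005106
Determinant D = (0.06778)(0.006241) - (-0.005)(-0.005) = 0.000398
V_1 = [(0.006667)(0.006241) - (-0.005)(0.0005106)]/D = 0.111 V
V_3 = [(0.06778)(0.0005106) - (0.006667)(-0.005)]/D = 0.1707 V
V_th = V_1 - V_3 = 0.111 - 0.1707 = -0.05976 V
Step 2 — R_th: zero the source — replace V1 by a short circuit (node 2 merges into node 0) — and find the resistance seen between A (node 1) and B (node 3).
Reduce the network between node 1 (A) and node 3 (B) by series/parallel combination:
  Rp1 = R1 ‖ R2 (parallel, both between nodes 0 and 1) = 1/(1/3600 + 1/16) = 15.93 Ω
  Rp2 = R3 ‖ R4 (parallel, both between nodes 0 and 3) = 1/(1/47000 + 1/820) = 805.9 Ω
  Rs1 = Rp1 + Rp2 (series, joined only at node 0) = 15.93 + 805.9 = 821.9 Ω
  Rp3 = R5 ‖ Rs1 (parallel, both between nodes 1 and 3) = 1/(1/200 + 1/821.9) = 160.9 Ω
R_th = 160.9 Ω
I_n = V_th/R_th = -0.05976/160.9 = -0.0003715 A, and R_n = R_th = 160.9 Ω

Final answer: I_n = -0.0003715 A, R_n = 160.9 Ω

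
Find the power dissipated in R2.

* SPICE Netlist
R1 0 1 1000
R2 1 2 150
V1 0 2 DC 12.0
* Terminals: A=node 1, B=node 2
Nodal analysis, taking node 2 as the 0 V reference.
Source V1 fixes V_0 = 12 V.
KCL at each unknown node (sum of currents leaving = 0; resistances in Ω):
  Node 1: (V_1 - 12)/1000 + (V_1 - 0)/150 = 0
Collecting terms: 0.007667 × V_1 = 0.012  =>  V_1 = 1.565 V
I_R2 = (V_1 - V_2)/R2 = (1.565 - 0)/150 = 0.01043 A
P_R2 = I_R2² × R2 = (0.01043)² × 150 = 0.01633 W

Final answer: 0.01633 W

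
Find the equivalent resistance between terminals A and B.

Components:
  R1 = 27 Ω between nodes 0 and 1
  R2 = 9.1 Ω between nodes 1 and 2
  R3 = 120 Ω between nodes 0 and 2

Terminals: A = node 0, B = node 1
Reduce the network between node 0 (A) and node 1 (B) by series/parallel combination:
  Rs1 = R3 + R2 (series, joined only at node 2) = 120 + 9.1 = 129.1 Ω
  Rp1 = R1 ‖ Rs1 (parallel, both between nodes 0 and 1) = 1/(1/27 + 1/129.1) = 22.33 Ω
R_eq = 22.33 Ω

Final answer: 22.33 Ω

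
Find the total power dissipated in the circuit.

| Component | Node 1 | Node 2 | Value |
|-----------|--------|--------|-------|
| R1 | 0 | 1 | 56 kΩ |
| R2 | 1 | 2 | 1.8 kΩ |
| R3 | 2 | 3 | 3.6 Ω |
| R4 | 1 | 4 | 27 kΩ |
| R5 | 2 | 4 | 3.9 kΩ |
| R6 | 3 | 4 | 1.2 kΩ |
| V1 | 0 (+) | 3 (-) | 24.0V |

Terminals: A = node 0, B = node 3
Nodal analysis, taking node 3 as the 0 V reference.
Source V1 fixes V_0 = 24 V.
KCL at each unknown node (sum of currents leaving = 0; resistances in Ω):
  Node 1: (V_1 - 24)/56000 + (V_1 - V_2)/1800 + (V_1 - V_4)/27000 = 0
  Node 2: (V_2 - V_1)/1800 + (V_2 - 0)/3.6 + (V_2 - V_4)/3900 = 0
  Node 4: (V_4 - V_1)/27000 + (V_4 - V_2)/3900 + (V_4 - 0)/1200 = 0
Collecting terms (coefficients in siemens):
  0.0006104·V_1 - 0.0005556·V_2 - 0.00003704·V_4 = 0.0004286
  0.2786·V_2 - 0.0005556·V_1 - 0.0002564·V_4 = 0
  0.001127·V_4 - 0.00003704·V_1 - 0.0002564·V_2 = 0
Solving these 3 simultaneous equations (Gaussian elimination) gives:
  V_1 = 0.7048 V, V_2 = 0.001427 V, V_4 = 0.02349 V
Power in each resistor, P = (ΔV)²/R:
  P_R1 = (24 - 0.7048)²/56000 = 0.00969 W
  P_R2 = (0.7048 - 0.001427)²/1800 = 0.0002748 W
  P_R3 = (0.001427 - 0)²/3.6 = 0.0000005657 W
  P_R4 = (0.7048 - 0.02349)²/27000 = 0.00001719 W
  P_R5 = (0.001427 - 0.02349)²/3900 = 0.0000001248 W
  P_R6 = (0 - 0.02349)²/1200 = 0.0000004598 W
P_total = P_R1 + P_R2 + P_R3 + P_R4 + P_R5 + P_R6 = 0.009984 W

Final answer: 0.009984 W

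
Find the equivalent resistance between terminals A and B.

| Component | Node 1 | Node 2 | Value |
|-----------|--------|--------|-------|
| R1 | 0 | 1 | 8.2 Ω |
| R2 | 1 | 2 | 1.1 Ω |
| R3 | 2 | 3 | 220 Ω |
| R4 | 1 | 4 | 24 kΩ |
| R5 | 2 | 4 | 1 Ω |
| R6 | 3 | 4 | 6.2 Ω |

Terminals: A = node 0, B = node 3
The network is not a plain series/parallel combination. Inject a 1 A test current into terminal A (node 0) and return it from terminal B (node 3); then R_eq = V_A / (1 A).
Nodal analysis, taking node 3 as the 0 V reference.
Current source I_test pushes 1 A into node 0 and draws it out of node 3.
KCL at each unknown node (sum of currents leaving = 0; resistances in Ω):
  Node 0: (V_0 - V_1)/8.2 - 1 = 0
  Node 1: (V_1 - V_0)/8.2 + (V_1 - V_2)/1.1 + (V_1 - V_4)/24000 = 0
  Node 2: (V_2 - V_1)/1.1 + (V_2 - 0)/220 + (V_2 - V_4)/1 = 0
  Node 4: (V_4 - V_1)/24000 + (V_4 - V_2)/1 + (V_4 - 0)/6.2 = 0
Collecting terms (coefficients in siemens):
  0.122·V_0 - 0.122·V_1 = 1
  1.031·V_1 - 0.122·V_0 - 0.9091·V_2 - 0.00004167·V_4 = 0
  1.914·V_2 - 0.9091·V_1 - 1·V_4 = 0
  1.161·V_4 - 0.00004167·V_1 - 1·V_2 = 0
Solving these 4 simultaneous equations (Gaussian elimination) gives:
  V_0 = 16.27 V, V_1 = 8.072 V, V_2 = 6.972 V, V_4 = 6.004 V
R_eq = V_0 / 1 A = 16.27 Ω

Final answer: 16.27 Ω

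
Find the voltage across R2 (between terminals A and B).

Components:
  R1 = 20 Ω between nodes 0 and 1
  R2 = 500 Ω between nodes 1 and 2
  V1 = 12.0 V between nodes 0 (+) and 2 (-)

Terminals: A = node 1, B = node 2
R1 and R2 are in series across V1 (node 0 → node 1 → node 2), and the output A–B is taken across R2, so this is a voltage divider.
Series current: I = V1/(R1 + R2) = 12/(20 + 500) = 12/520 = 0.02308 A
V_R2 = I × R2 = V1 × R2/(R1 + R2) = 12 × 500/520 = 11.54 V

Final answer: 11.54 V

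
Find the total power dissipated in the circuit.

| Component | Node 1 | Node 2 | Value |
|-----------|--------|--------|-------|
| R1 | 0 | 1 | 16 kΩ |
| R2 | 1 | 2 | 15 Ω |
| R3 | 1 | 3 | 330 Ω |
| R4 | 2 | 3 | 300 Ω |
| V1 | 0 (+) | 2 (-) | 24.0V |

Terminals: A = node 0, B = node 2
Nodal analysis, taking node 2 as the 0 V reference.
Source V1 fixes V_0 = 24 V.
KCL at each unknown node (sum of currents leaving = 0; resistances in Ω):
  Node 1: (V_1 - 24)/16000 + (V_1 - 0)/15 + (V_1 - V_3)/330 = 0
  Node 3: (V_3 - V_1)/330 + (V_3 - 0)/300 = 0
Collecting terms (coefficients in siemens):
  0.06976·V_1 - 0.00303·V_3 = 0.0015
  0.006364·V_3 - 0.00303·V_1 = 0
Determinant D = (0.06976)(0.006364) - (-0.00303)(-0.00303) = 0.0004347
V_1 = [(0.0015)(0.006364) - (-0.00303)(0)]/D = 0.02196 V
V_3 = [(0.06976)(0) - (0.0015)(-0.00303)]/D = 0.01046 V
Power in each resistor, P = (ΔV)²/R:
  P_R1 = (24 - 0.02196)²/16000 = 0.03593 W
  P_R2 = (0.02196 - 0)²/15 = 0.00003214 W
  P_R3 = (0.02196 - 0.01046)²/330 = 0.0000004008 W
  P_R4 = (0 - 0.01046)²/300 = 0.0000003644 W
P_total = P_R1 + P_R2 + P_R3 + P_R4 = 0.03597 W

Final answer: 0.03597 W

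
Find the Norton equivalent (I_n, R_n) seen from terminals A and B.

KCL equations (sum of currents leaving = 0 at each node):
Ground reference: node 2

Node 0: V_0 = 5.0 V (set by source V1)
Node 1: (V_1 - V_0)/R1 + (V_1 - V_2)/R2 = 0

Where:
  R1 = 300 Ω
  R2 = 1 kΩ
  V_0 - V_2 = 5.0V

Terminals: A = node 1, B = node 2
Find the Thévenin equivalent first; then I_n = V_th/R_th and R_n = R_th.
Step 1 — V_th is the open-circuit voltage V_A - V_B (nothing connected across the terminals).
Nodal analysis, taking node 2 as the 0 V reference.
Source V1 fixes V_0 = 5 V.
KCL at each unknown node (sum of currents leaving = 0; resistances in Ω):
  Node 1: (V_1 - 5)/300 + (V_1 - 0)/1000 = 0
Collecting terms: 0.004333 × V_1 = 0.01667  =>  V_1 = 3.846 V
V_th = V_1 - V_2 = 3.846 - 0 = 3.846 V
Step 2 — R_th: zero the source — replace V1 by a short circuit (node 2 merges into node 0) — and find the resistance seen between A (node 1) and B (node 0).
Reduce the network between node 1 (A) and node 0 (B) by series/parallel combination:
  Rp1 = R1 ‖ R2 (parallel, both between nodes 0 and 1) = 1/(1/300 + 1/1000) = 230.8 Ω
R_th = 230.8 Ω
I_n = V_th/R_th = 3.846/230.8 = 0.01667 A, and R_n = R_th = 230.8 Ω

Final answer: I_n = 0.01667 A, R_n = 230.8 Ω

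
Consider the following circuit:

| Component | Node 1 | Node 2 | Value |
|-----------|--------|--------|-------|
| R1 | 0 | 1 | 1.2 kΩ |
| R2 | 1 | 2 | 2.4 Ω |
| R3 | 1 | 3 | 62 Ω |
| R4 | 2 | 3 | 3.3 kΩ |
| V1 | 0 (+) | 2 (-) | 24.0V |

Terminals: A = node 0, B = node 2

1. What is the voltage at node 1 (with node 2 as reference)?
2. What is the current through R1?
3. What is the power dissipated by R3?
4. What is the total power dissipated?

Nodal analysis, taking node 2 as the 0 V reference.
Source V1 fixes V_0 = 24 V.
KCL at each unknown node (sum of currents leaving = 0; resistances in Ω):
  Node 1: (V_1 - 24)/1200 + (V_1 - 0)/2.4 + (V_1 - V_3)/62 = 0
  Node 3: (V_3 - V_1)/62 + (V_3 - 0)/3300 = 0
Collecting terms (coefficients in siemens):
  0.4336·V_1 - 0.01613·V_3 = 0.02
  0.01643·V_3 - 0.01613·V_1 = 0
Determinant D = (0.4336)(0.01643) - (-0.01613)(-0.01613) = 0.006865
V_1 = [(0.02)(0.01643) - (-0.01613)(0)]/D = 0.04787 V
V_3 = [(0.4336)(0) - (0.02)(-0.01613)]/D = 0.04699 V
Part 1:
  Read off the nodal solution: V_1 = 0.04787 V
Part 2:
  I_R1 = (V_0 - V_1)/R1 = (24 - 0.04787)/1200 = 0.01996 A
  Magnitude: I_R1 = 0.01996 A
Part 3:
  I_R3 = (V_1 - V_3)/R3 = (0.04787 - 0.04699)/62 = 0.00001424 A
  P_R3 = I_R3² × R3 = (0.00001424)² × 62 = 0.00000001257 W
Part 4:
  Power in each resistor, P = (ΔV)²/R:
    P_R1 = (24 - 0.04787)²/1200 = 0.4781 W
    P_R2 = (0.04787 - 0)²/2.4 = 0.0009548 W
    P_R3 = (0.04787 - 0.04699)²/62 = 0.00000001257 W
    P_R4 = (0 - 0.04699)²/3300 = 0.000000669 W
  P_total = P_R1 + P_R2 + P_R3 + P_R4 = 0.479 W

Final answers:
1. V_1 = 0.04787 V
2. I_R1 = 0.01996 A
3. P_R3 = 1.257e-08 W
4. P_total = 0.479 W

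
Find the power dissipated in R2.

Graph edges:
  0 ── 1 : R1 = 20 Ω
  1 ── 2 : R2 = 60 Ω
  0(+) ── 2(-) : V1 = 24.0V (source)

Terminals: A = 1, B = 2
Nodal analysis, taking node 2 as the 0 V reference.
Source V1 fixes V_0 = 24 V.
KCL at each unknown node (sum of currents leaving = 0; resistances in Ω):
  Node 1: (V_1 - 24)/20 + (V_1 - 0)/60 = 0
Collecting terms: 0.06667 × V_1 = 1.2  =>  V_1 = 18 V
I_R2 = (V_1 - V_2)/R2 = (18 - 0)/60 = 0.3 A
P_R2 = I_R2² × R2 = (0.3)² × 60 = 5.4 W

Final answer: 5.4 W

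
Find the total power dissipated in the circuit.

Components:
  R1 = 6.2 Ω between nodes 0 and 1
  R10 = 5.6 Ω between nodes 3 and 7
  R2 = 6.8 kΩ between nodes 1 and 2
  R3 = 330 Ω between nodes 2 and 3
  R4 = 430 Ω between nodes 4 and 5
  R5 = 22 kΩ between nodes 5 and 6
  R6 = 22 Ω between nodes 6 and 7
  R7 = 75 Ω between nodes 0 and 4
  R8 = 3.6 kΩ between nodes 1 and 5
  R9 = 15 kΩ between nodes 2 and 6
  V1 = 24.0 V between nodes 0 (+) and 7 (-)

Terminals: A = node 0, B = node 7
Nodal analysis, taking node 7 as the 0 V reference.
Source V1 fixes V_0 = 24 V.
KCL at each unknown node (sum of currents leaving = 0; resistances in Ω):
  Node 1: (V_1 - 24)/6.2 + (V_1 - V_2)/6800 + (V_1 - V_5)/3600 = 0
  Node 2: (V_2 - V_1)/6800 + (V_2 - V_3)/330 + (V_2 - V_6)/15000 = 0
  Node 3: (V_3 - V_2)/330 + (V_3 - 0)/5.6 = 0
  Node 4: (V_4 - V_5)/430 + (V_4 - 24)/75 = 0
  Node 5: (V_5 - V_4)/430 + (V_5 - V_6)/22000 + (V_5 - V_1)/3600 = 0
  Node 6: (V_6 - V_5)/22000 + (V_6 - 0)/22 + (V_6 - V_2)/15000 = 0
Collecting terms (coefficients in siemens):
  0.1617·V_1 - 0.0001471·V_2 - 0.0002778·V_5 = 3.871
  0.003244·V_2 - 0.0001471·V_1 - 0.00303·V_3 - 0.00006667·V_6 = 0
  0.1816·V_3 - 0.00303·V_2 = 0
  0.01566·V_4 - 0.002326·V_5 = 0.32
  0.002649·V_5 - 0.0002778·V_1 - 0.002326·V_4 - 0.00004545·V_6 = 0
  0.04557·V_6 - 0.00006667·V_2 - 0.00004545·V_5 = 0
Solving these 6 simultaneous equations (Gaussian elimination) gives:
  V_1 = 23.98 V, V_2 = 1.105 V, V_3 = 0.01843 V, V_4 = 23.93 V
  V_5 = 23.52 V, V_6 = 0.02508 V
Power in each resistor, P = (ΔV)²/R:
  P_R1 = (24 - 23.98)²/6.2 = 0.00007551 W
  P_R2 = (23.98 - 1.105)²/6800 = 0.07694 W
  P_R3 = (1.105 - 0.01843)²/330 = 0.003576 W
  P_R4 = (23.93 - 23.52)²/430 = 0.0003816 W
  P_R5 = (23.52 - 0.02508)²/22000 = 0.0251 W
  P_R6 = (0.02508 - 0)²/22 = 0.0000286 W
  P_R7 = (24 - 23.93)²/75 = 0.00006655 W
  P_R8 = (23.98 - 23.52)²/3600 = 0.00005727 W
  P_R9 = (1.105 - 0.02508)²/15000 = 0.00007771 W
  P_R10 = (0.01843 - 0)²/5.6 = 0.00006068 W
P_total = P_R1 + P_R2 + P_R3 + P_R4 + P_R5 + P_R6 + P_R7 + P_R8 + P_R9 + P_R10 = 0.1064 W

Final answer: 0.1064 W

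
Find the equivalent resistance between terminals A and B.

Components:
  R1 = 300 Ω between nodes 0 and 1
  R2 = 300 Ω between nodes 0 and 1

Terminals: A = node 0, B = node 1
Reduce the network between node 0 (A) and node 1 (B) by series/parallel combination:
  Rp1 = R1 ‖ R2 (parallel, both between nodes 0 and 1) = 1/(1/300 + 1/300) = 150 Ω
R_eq = 150 Ω

Final answer: 150 Ω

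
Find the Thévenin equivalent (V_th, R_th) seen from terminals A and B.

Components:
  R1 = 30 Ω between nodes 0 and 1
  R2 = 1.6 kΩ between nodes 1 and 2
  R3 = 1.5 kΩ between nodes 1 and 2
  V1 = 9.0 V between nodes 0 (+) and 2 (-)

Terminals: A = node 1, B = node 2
Step 1 — V_th is the open-circuit voltage V_A - V_B (nothing connected across the terminals).
Nodal analysis, taking node 2 as the 0 V reference.
Source V1 fixes V_0 = 9 V.
KCL at each unknown node (sum of currents leaving = 0; resistances in Ω):
  Node 1: (V_1 - 9)/30 + (V_1 - 0)/1600 + (V_1 - 0)/1500 = 0
Collecting terms: 0.03463 × V_1 = 0.3  =>  V_1 = 8.664 V
V_th = V_1 - V_2 = 8.664 - 0 = 8.664 V
Step 2 — R_th: zero the source — replace V1 by a short circuit (node 2 merges into node 0) — and find the resistance seen between A (node 1) and B (node 0).
Reduce the network between node 1 (A) and node 0 (B) by series/parallel combination:
  Rp1 = R1 ‖ R2 ‖ R3 (parallel, all between nodes 0 and 1) = 1/(1/30 + 1/1600 + 1/1500) = 28.88 Ω
R_th = 28.88 Ω

Final answer: V_th = 8.664 V, R_th = 28.88 Ω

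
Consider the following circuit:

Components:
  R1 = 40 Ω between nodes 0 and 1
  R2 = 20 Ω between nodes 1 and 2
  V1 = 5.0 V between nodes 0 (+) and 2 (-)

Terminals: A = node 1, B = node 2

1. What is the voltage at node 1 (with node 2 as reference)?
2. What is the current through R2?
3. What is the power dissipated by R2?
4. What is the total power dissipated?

Nodal analysis, taking node 2 as the 0 V reference.
Source V1 fixes V_0 = 5 V.
KCL at each unknown node (sum of currents leaving = 0; resistances in Ω):
  Node 1: (V_1 - 5)/40 + (V_1 - 0)/20 = 0
Collecting terms: 0.075 × V_1 = 0.125  =>  V_1 = 1.667 V
Part 1:
  Read off the nodal solution: V_1 = 1.667 V
Part 2:
  I_R2 = (V_1 - V_2)/R2 = (1.667 - 0)/20 = 0.08333 A
  Magnitude: I_R2 = 0.08333 A
Part 3:
  I_R2 = (V_1 - V_2)/R2 = (1.667 - 0)/20 = 0.08333 A
  P_R2 = I_R2² × R2 = (0.08333)² × 20 = 0.1389 W
Part 4:
  Power in each resistor, P = (ΔV)²/R:
    P_R1 = (5 - 1.667)²/40 = 0.2778 W
    P_R2 = (1.667 - 0)²/20 = 0.1389 W
  P_total = P_R1 + P_R2 = 0.4167 W

Final answers:
1. V_1 = 1.667 V
2. I_R2 = 0.08333 A
3. P_R2 = 0.1389 W
4. P_total = 0.4167 W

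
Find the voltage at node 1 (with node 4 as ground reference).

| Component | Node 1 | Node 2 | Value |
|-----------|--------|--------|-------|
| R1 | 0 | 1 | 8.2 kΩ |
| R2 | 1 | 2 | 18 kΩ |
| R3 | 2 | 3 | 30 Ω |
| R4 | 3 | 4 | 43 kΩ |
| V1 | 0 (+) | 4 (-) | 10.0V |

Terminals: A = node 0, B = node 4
Nodal analysis, taking node 4 as the 0 V reference.
Source V1 fixes V_0 = 10 V.
KCL at each unknown node (sum of currents leaving = 0; resistances in Ω):
  Node 1: (V_1 - 10)/8200 + (V_1 - V_2)/18000 = 0
  Node 2: (V_2 - V_1)/18000 + (V_2 - V_3)/30 = 0
  Node 3: (V_3 - V_2)/30 + (V_3 - 0)/43000 = 0
Collecting terms (coefficients in siemens):
  0.0001775·V_1 - 0.00005556·V_2 = 0.00122
  0.03339·V_2 - 0.00005556·V_1 - 0.03333·V_3 = 0
  0.03336·V_3 - 0.03333·V_2 = 0
Solving these 3 simultaneous equations (Gaussian elimination) gives:
  V_1 = 8.816 V, V_2 = 6.216 V, V_3 = 6.211 V
The requested potential is V_1 = 8.816 V.

Final answer: V_1 = 8.816 V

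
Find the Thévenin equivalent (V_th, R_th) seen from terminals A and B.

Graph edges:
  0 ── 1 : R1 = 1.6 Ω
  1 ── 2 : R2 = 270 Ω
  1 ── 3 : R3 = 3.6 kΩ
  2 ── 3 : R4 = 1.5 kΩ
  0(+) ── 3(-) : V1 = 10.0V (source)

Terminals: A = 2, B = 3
Step 1 — V_th is the open-circuit voltage V_A - V_B (nothing connected across the terminals).
Nodal analysis, taking node 3 as the 0 V reference.
Source V1 fixes V_0 = 10 V.
KCL at each unknown node (sum of currents leaving = 0; resistances in Ω):
  Node 1: (V_1 - 10)/1.6 + (V_1 - V_2)/270 + (V_1 - 0)/3600 = 0
  Node 2: (V_2 - V_1)/270 + (V_2 - 0)/1500 = 0
Collecting terms (coefficients in siemens):
  0.629·V_1 - 0.003704·V_2 = 6.25
  0.00437·V_2 - 0.003704·V_1 = 0
Determinant D = (0.629)(0.00437) - (-0.003704)(-0.003704) = 0.002735
V_1 = [(6.25)(0.00437) - (-0.003704)(0)]/D = 9.987 V
V_2 = [(0.629)(0) - (6.25)(-0.003704)]/D = 8.463 V
V_th = V_2 - V_3 = 8.463 - 0 = 8.463 V
Step 2 — R_th: zero the source — replace V1 by a short circuit (node 3 merges into node 0) — and find the resistance seen between A (node 2) and B (node 0).
Reduce the network between node 2 (A) and node 0 (B) by series/parallel combination:
  Rp1 = R1 ‖ R3 (parallel, both between nodes 0 and 1) = 1/(1/1.6 + 1/3600) = 1.599 Ω
  Rs1 = R2 + Rp1 (series, joined only at node 1) = 270 + 1.599 = 271.6 Ω
  Rp2 = R4 ‖ Rs1 (parallel, both between nodes 0 and 2) = 1/(1/1500 + 1/271.6) = 230 Ω
R_th = 230 Ω

Final answer: V_th = 8.463 V, R_th = 230 Ω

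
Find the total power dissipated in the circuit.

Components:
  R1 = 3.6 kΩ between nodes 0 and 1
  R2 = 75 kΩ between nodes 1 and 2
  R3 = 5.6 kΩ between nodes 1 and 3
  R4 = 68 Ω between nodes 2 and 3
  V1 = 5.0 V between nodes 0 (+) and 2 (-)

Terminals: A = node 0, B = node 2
Nodal analysis, taking node 2 as the 0 V reference.
Source V1 fixes V_0 = 5 V.
KCL at each unknown node (sum of currents leaving = 0; resistances in Ω):
  Node 1: (V_1 - 5)/3600 + (V_1 - 0)/75000 + (V_1 - V_3)/5600 = 0
  Node 3: (V_3 - V_1)/5600 + (V_3 - 0)/68 = 0
Collecting terms (coefficients in siemens):
  0.0004697·V_1 - 0.0001786·V_3 = 0.001389
  0.01488·V_3 - 0.0001786·V_1 = 0
Determinant D = (0.0004697)(0.01488) - (-0.0001786)(-0.0001786) = 0.000006959
V_1 = [(0.001389)(0.01488) - (-0.0001786)(0)]/D = 2.971 V
V_3 = [(0.0004697)(0) - (0.001389)(-0.0001786)]/D = 0.03564 V
Power in each resistor, P = (ΔV)²/R:
  P_R1 = (5 - 2.971)²/3600 = 0.001144 W
  P_R2 = (2.971 - 0)²/75000 = 0.0001177 W
  P_R3 = (2.971 - 0.03564)²/5600 = 0.001538 W
  P_R4 = (0 - 0.03564)²/68 = 0.00001868 W
P_total = P_R1 + P_R2 + P_R3 + P_R4 = 0.002819 W

Final answer: 0.002819 W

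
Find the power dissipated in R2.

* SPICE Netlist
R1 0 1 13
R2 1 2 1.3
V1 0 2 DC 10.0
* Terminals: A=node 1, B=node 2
Nodal analysis, taking node 2 as the 0 V reference.
Source V1 fixes V_0 = 10 V.
KCL at each unknown node (sum of currents leaving = 0; resistances in Ω):
  Node 1: (V_1 - 10)/13 + (V_1 - 0)/1.3 = 0
Collecting terms: 0.8462 × V_1 = 0.7692  =>  V_1 = 0.9091 V
I_R2 = (V_1 - V_2)/R2 = (0.9091 - 0)/1.3 = 0.6993 A
P_R2 = I_R2² × R2 = (0.6993)² × 1.3 = 0.6357 W

Final answer: 0.6357 W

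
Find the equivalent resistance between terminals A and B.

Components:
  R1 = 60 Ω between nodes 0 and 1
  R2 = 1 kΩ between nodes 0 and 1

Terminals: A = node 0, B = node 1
Reduce the network between node 0 (A) and node 1 (B) by series/parallel combination:
  Rp1 = R1 ‖ R2 (parallel, both between nodes 0 and 1) = 1/(1/60 + 1/1000) = 56.6 Ω
R_eq = 56.6 Ω

Final answer: 56.6 Ω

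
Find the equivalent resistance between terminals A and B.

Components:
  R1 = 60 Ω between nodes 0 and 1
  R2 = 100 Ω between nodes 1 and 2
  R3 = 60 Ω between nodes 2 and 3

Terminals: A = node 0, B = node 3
Reduce the network between node 0 (A) and node 3 (B) by series/parallel combination:
  Rs1 = R1 + R2 (series, joined only at node 1) = 60 + 100 = 160 Ω
  Rs2 = R3 + Rs1 (series, joined only at node 2) = 60 + 160 = 220 Ω
R_eq = 220 Ω

Final answer: 220 Ω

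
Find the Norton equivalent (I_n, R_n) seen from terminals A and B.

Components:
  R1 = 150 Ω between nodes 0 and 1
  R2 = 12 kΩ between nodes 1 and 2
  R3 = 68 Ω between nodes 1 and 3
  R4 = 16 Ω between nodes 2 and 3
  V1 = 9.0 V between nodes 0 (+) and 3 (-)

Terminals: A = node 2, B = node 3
Find the Thévenin equivalent first; then I_n = V_th/R_th and R_n = R_th.
Step 1 — V_th is the open-circuit voltage V_A - V_B (nothing connected across the terminals).
Nodal analysis, taking node 3 as the 0 V reference.
Source V1 fixes V_0 = 9 V.
KCL at each unknown node (sum of currents leaving = 0; resistances in Ω):
  Node 1: (V_1 - 9)/150 + (V_1 - V_2)/12000 + (V_1 - 0)/68 = 0
  Node 2: (V_2 - V_1)/12000 + (V_2 - 0)/16 = 0
Collecting terms (coefficients in siemens):
  0.02146·V_1 - 0.00008333·V_2 = 0.06
  0.06258·V_2 - 0.00008333·V_1 = 0
Determinant D = (0.02146)(0.06258) - (-0.00008333)(-0.00008333) = 0.001343
V_1 = [(0.06)(0.06258) - (-0.00008333)(0)]/D = 2.796 V
V_2 = [(0.02146)(0) - (0.06)(-0.00008333)]/D = 0.003724 V
V_th = V_2 - V_3 = 0.003724 - 0 = 0.003724 V
Step 2 — R_th: zero the source — replace V1 by a short circuit (node 3 merges into node 0) — and find the resistance seen between A (node 2) and B (node 0).
Reduce the network between node 2 (A) and node 0 (B) by series/parallel combination:
  Rp1 = R1 ‖ R3 (parallel, both between nodes 0 and 1) = 1/(1/150 + 1/68) = 46.79 Ω
  Rs1 = R2 + Rp1 (series, joined only at node 1) = 12000 + 46.79 = 12050 Ω
  Rp2 = R4 ‖ Rs1 (parallel, both between nodes 0 and 2) = 1/(1/16 + 1/12050) = 15.98 Ω
R_th = 15.98 Ω
I_n = V_th/R_th = 0.003724/15.98 = 0.000233 A, and R_n = R_th = 15.98 Ω

Final answer: I_n = 0.000233 A, R_n = 15.98 Ω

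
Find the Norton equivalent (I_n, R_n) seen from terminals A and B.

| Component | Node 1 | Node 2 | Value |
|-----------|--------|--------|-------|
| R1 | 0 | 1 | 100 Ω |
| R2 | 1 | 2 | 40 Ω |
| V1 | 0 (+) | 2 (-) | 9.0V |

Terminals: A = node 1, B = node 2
Find the Thévenin equivalent first; then I_n = V_th/R_th and R_n = R_th.
Step 1 — V_th is the open-circuit voltage V_A - V_B (nothing connected across the terminals).
Nodal analysis, taking node 2 as the 0 V reference.
Source V1 fixes V_0 = 9 V.
KCL at each unknown node (sum of currents leaving = 0; resistances in Ω):
  Node 1: (V_1 - 9)/100 + (V_1 - 0)/40 = 0
Collecting terms: 0.035 × V_1 = 0.09  =>  V_1 = 2.571 V
V_th = V_1 - V_2 = 2.571 - 0 = 2.571 V
Step 2 — R_th: zero the source — replace V1 by a short circuit (node 2 merges into node 0) — and find the resistance seen between A (node 1) and B (node 0).
Reduce the network between node 1 (A) and node 0 (B) by series/parallel combination:
  Rp1 = R1 ‖ R2 (parallel, both between nodes 0 and 1) = 1/(1/100 + 1/40) = 28.57 Ω
R_th = 28.57 Ω
I_n = V_th/R_th = 2.571/28.57 = 0.09 A, and R_n = R_th = 28.57 Ω

Final answer: I_n = 0.09 A, R_n = 28.57 Ω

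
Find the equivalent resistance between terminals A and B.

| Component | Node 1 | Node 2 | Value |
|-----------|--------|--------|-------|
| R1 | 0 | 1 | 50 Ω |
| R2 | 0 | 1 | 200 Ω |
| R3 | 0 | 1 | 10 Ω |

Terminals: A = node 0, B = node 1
Reduce the network between node 0 (A) and node 1 (B) by series/parallel combination:
  Rp1 = R1 ‖ R2 ‖ R3 (parallel, all between nodes 0 and 1) = 1/(1/50 + 1/200 + 1/10) = 8 Ω
R_eq = 8 Ω

Final answer: 8 Ω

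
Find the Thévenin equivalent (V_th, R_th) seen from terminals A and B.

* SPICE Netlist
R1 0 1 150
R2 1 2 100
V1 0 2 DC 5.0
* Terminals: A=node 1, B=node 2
Step 1 — V_th is the open-circuit voltage V_A - V_B (nothing connected across the terminals).
Nodal analysis, taking node 2 as the 0 V reference.
Source V1 fixes V_0 = 5 V.
KCL at each unknown node (sum of currents leaving = 0; resistances in Ω):
  Node 1: (V_1 - 5)/150 + (V_1 - 0)/100 = 0
Collecting terms: 0.01667 × V_1 = 0.03333  =>  V_1 = 2 V
V_th = V_1 - V_2 = 2 - 0 = 2 V
Step 2 — R_th: zero the source — replace V1 by a short circuit (node 2 merges into node 0) — and find the resistance seen between A (node 1) and B (node 0).
Reduce the network between node 1 (A) and node 0 (B) by series/parallel combination:
  Rp1 = R1 ‖ R2 (parallel, both between nodes 0 and 1) = 1/(1/150 + 1/100) = 60 Ω
R_th = 60 Ω

Final answer: V_th = 2 V, R_th = 60 Ω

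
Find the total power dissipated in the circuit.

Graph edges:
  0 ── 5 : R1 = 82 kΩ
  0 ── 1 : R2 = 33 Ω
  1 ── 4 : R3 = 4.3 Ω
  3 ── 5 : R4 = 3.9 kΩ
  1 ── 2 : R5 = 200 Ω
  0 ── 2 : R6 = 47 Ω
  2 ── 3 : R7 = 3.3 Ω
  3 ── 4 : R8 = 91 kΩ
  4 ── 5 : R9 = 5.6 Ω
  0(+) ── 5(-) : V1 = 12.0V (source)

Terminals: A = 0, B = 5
Nodal analysis, taking node 5 as the 0 V reference.
Source V1 fixes V_0 = 12 V.
KCL at each unknown node (sum of currents leaving = 0; resistances in Ω):
  Node 1: (V_1 - 12)/33 + (V_1 - V_4)/4.3 + (V_1 - V_2)/200 = 0
  Node 2: (V_2 - V_1)/200 + (V_2 - 12)/47 + (V_2 - V_3)/3.3 = 0
  Node 3: (V_3 - 0)/3900 + (V_3 - V_2)/3.3 + (V_3 - V_4)/91000 = 0
  Node 4: (V_4 - V_1)/4.3 + (V_4 - V_3)/91000 + (V_4 - 0)/5.6 = 0
Collecting terms (coefficients in siemens):
  0.2679·V_1 - 0.005·V_2 - 0.2326·V_4 = 0.3636
  0.3293·V_2 - 0.005·V_1 - 0.303·V_3 = 0.2553
  0.3033·V_3 - 0.303·V_2 - 0.00001099·V_4 = 0
  0.4111·V_4 - 0.2326·V_1 - 0.00001099·V_3 = 0
Solving these 4 simultaneous equations (Gaussian elimination) gives:
  V_1 = 3.042 V, V_2 = 10.19 V, V_3 = 10.18 V, V_4 = 1.721 V
Power in each resistor, P = (ΔV)²/R:
  P_R1 = (12 - 0)²/82000 = 0.001756 W
  P_R2 = (12 - 3.042)²/33 = 2.432 W
  P_R3 = (3.042 - 1.721)²/4.3 = 0.4058 W
  P_R4 = (10.18 - 0)²/3900 = 0.02659 W
  P_R5 = (3.042 - 10.19)²/200 = 0.2557 W
  P_R6 = (12 - 10.19)²/47 = 0.06951 W
  P_R7 = (10.19 - 10.18)²/3.3 = 0.00002413 W
  P_R8 = (10.18 - 1.721)²/91000 = 0.000787 W
  P_R9 = (1.721 - 0)²/5.6 = 0.5288 W
P_total = P_R1 + P_R2 + P_R3 + P_R4 + P_R5 + P_R6 + P_R7 + P_R8 + P_R9 = 3.721 W

Final answer: 3.721 W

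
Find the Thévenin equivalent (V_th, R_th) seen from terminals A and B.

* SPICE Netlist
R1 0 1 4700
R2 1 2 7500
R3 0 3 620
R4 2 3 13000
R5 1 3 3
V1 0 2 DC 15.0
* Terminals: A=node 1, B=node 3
Step 1 — V_th is the open-circuit voltage V_A - V_B (nothing connected across the terminals).
Nodal analysis, taking node 2 as the 0 V reference.
Source V1 fixes V_0 = 15 V.
KCL at each unknown node (sum of currents leaving = 0; resistances in Ω):
  Node 1: (V_1 - 15)/4700 + (V_1 - 0)/7500 + (V_1 - V_3)/3 = 0
  Node 3: (V_3 - 15)/620 + (V_3 - 0)/13000 + (V_3 - V_1)/3 = 0
Collecting terms (coefficients in siemens):
  0.3337·V_1 - 0.3333·V_3 = 0.003191
  0.335·V_3 - 0.3333·V_1 = 0.02419
Determinant D = (0.3337)(0.335) - (-0.3333)(-0.3333) = 0.0006792
V_1 = [(0.003191)(0.335) - (-0.3333)(0.02419)]/D = 13.45 V
V_3 = [(0.3337)(0.02419) - (0.003191)(-0.3333)]/D = 13.45 V
V_th = V_1 - V_3 = 13.45 - 13.45 = -0.004388 V
Step 2 — R_th: zero the source — replace V1 by a short circuit (node 2 merges into node 0) — and find the resistance seen between A (node 1) and B (node 3).
Reduce the network between node 1 (A) and node 3 (B) by series/parallel combination:
  Rp1 = R1 ‖ R2 (parallel, both between nodes 0 and 1) = 1/(1/4700 + 1/7500) = 2889 Ω
  Rp2 = R3 ‖ R4 (parallel, both between nodes 0 and 3) = 1/(1/620 + 1/13000) = 591.8 Ω
  Rs1 = Rp1 + Rp2 (series, joined only at node 0) = 2889 + 591.8 = 3481 Ω
  Rp3 = R5 ‖ Rs1 (parallel, both between nodes 1 and 3) = 1/(1/3 + 1/3481) = 2.997 Ω
R_th = 2.997 Ω

Final answer: V_th = -0.004388 V, R_th = 2.997 Ω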